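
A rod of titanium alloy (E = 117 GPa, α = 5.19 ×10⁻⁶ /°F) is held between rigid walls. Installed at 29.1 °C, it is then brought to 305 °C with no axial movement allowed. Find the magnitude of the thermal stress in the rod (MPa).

302 MPa

α = 5.19×10⁻⁶/°F × 9/5 = 9.34×10⁻⁶/K.
ΔT = 275.9 K. Constrained thermal stress σ = E·α·ΔT = 117.0×10³ MPa × 9.34×10⁻⁶ × 275.9 = 302 MPa (compressive).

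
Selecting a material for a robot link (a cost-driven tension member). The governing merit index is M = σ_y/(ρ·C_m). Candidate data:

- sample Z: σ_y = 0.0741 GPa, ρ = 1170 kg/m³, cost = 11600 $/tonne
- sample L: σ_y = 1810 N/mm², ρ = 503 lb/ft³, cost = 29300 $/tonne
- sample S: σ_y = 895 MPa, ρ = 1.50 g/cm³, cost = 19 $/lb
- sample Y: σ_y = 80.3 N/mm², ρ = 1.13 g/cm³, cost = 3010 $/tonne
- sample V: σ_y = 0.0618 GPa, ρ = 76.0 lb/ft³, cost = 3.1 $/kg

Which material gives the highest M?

Normalizing units and computing the index:
  sample Z: σ_y = 74.10 MPa, ρ = 1170 kg/m³, cost = 11.60 $/kg
  sample L: σ_y = 1810 MPa, ρ = 8057 kg/m³, cost = 29.30 $/kg
  sample S: σ_y = 895.0 MPa, ρ = 1500 kg/m³, cost = 41.89 $/kg
  sample Y: σ_y = 80.30 MPa, ρ = 1130 kg/m³, cost = 3.010 $/kg
  sample V: σ_y = 61.80 MPa, ρ = 1217 kg/m³, cost = 3.100 $/kg
  sample Y: M = 23.6 kN·m per $
  sample V: M = 16.4 kN·m per $
  sample S: M = 14.2 kN·m per $
  sample L: M = 7.67 kN·m per $
  sample Z: M = 5.46 kN·m per $
The maximum is for sample Y.

sample Y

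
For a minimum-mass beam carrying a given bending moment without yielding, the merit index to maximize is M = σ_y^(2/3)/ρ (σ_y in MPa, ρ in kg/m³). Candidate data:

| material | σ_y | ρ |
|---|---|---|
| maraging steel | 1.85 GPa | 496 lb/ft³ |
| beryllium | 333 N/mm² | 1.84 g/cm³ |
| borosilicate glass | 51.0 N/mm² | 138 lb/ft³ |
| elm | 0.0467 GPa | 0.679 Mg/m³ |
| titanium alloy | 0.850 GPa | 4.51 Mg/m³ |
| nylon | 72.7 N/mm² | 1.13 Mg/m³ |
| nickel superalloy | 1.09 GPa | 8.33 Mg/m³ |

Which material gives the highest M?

Putting every candidate on a common basis:
  maraging steel: σ_y = 1850 MPa, ρ = 7945 kg/m³
  beryllium: σ_y = 333.0 MPa, ρ = 1840 kg/m³
  borosilicate glass: σ_y = 51.00 MPa, ρ = 2211 kg/m³
  elm: σ_y = 46.70 MPa, ρ = 679.0 kg/m³
  titanium alloy: σ_y = 850.0 MPa, ρ = 4510 kg/m³
  nylon: σ_y = 72.70 MPa, ρ = 1130 kg/m³
  nickel superalloy: σ_y = 1090 MPa, ρ = 8330 kg/m³
  beryllium: M = 26.1×10⁻³
  titanium alloy: M = 19.9×10⁻³
  elm: M = 19.1×10⁻³
  maraging steel: M = 19.0×10⁻³
  nylon: M = 15.4×10⁻³
  nickel superalloy: M = 12.7×10⁻³
  borosilicate glass: M = 6.22×10⁻³
Beryllium has the largest M.

beryllium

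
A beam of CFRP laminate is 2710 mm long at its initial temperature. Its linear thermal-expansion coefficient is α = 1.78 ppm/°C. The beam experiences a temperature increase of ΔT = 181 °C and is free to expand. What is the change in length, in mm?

ΔL = α·L₀·ΔT = 1.78×10⁻⁶ × 2710 mm × 181.0 K = 0.873 mm.

0.873 mm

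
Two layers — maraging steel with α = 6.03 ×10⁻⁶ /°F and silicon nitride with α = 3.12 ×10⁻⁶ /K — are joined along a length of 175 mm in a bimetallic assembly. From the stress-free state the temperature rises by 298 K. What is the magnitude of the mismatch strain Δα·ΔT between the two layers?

2.30×10⁻³

maraging steel: α = 6.03×10⁻⁶/°F × 9/5 = 10.9×10⁻⁶/K.
Δα = |10.9 − 3.12|×10⁻⁶/K = 7.73×10⁻⁶/K.
Mismatch strain = Δα·ΔT = 7.73×10⁻⁶ × 298.0 = 2.30×10⁻³.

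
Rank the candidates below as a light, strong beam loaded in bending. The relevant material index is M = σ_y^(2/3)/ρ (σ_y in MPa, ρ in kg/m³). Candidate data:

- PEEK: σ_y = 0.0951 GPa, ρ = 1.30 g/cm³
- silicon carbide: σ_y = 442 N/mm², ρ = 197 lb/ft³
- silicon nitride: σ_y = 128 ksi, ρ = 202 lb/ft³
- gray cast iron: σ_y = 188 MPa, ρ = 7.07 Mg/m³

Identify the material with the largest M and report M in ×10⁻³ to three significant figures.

silicon nitride, M = 28.4×10⁻³

Normalizing units and computing the index:
  PEEK: σ_y = 95.10 MPa, ρ = 1300 kg/m³
  silicon carbide: σ_y = 442.0 MPa, ρ = 3156 kg/m³
  silicon nitride: σ_y = 882.5 MPa, ρ = 3236 kg/m³
  gray cast iron: σ_y = 188.0 MPa, ρ = 7070 kg/m³
  silicon nitride: M = 28.4×10⁻³
  silicon carbide: M = 18.4×10⁻³
  PEEK: M = 16.0×10⁻³
  gray cast iron: M = 4.64×10⁻³
Highest index: silicon nitride.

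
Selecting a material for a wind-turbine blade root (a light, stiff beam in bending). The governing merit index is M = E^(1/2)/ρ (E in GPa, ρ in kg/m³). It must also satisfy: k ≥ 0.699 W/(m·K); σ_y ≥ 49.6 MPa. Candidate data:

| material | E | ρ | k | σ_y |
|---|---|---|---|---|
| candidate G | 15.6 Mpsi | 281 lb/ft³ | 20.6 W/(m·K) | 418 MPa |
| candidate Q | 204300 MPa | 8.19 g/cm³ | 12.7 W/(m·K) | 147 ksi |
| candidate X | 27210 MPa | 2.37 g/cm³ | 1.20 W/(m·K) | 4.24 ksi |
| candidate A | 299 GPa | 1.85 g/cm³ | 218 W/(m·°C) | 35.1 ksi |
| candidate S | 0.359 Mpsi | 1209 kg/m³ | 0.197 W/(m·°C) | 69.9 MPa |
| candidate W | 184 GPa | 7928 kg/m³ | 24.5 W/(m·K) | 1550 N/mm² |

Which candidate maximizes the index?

candidate A

Screen on constraints: k ≥ 0.699 W/(m·K); σ_y ≥ 49.6 MPa. Survivors: candidate G, candidate Q, candidate A, candidate W.
Normalizing units and computing the index:
  candidate G: E = 107.6 GPa, ρ = 4501 kg/m³
  candidate Q: E = 204.3 GPa, ρ = 8190 kg/m³
  candidate A: E = 299.0 GPa, ρ = 1850 kg/m³
  candidate W: E = 184.0 GPa, ρ = 7928 kg/m³
  candidate A: M = 9.35×10⁻³
  candidate G: M = 2.30×10⁻³
  candidate Q: M = 1.75×10⁻³
  candidate W: M = 1.71×10⁻³
Candidate A has the largest M.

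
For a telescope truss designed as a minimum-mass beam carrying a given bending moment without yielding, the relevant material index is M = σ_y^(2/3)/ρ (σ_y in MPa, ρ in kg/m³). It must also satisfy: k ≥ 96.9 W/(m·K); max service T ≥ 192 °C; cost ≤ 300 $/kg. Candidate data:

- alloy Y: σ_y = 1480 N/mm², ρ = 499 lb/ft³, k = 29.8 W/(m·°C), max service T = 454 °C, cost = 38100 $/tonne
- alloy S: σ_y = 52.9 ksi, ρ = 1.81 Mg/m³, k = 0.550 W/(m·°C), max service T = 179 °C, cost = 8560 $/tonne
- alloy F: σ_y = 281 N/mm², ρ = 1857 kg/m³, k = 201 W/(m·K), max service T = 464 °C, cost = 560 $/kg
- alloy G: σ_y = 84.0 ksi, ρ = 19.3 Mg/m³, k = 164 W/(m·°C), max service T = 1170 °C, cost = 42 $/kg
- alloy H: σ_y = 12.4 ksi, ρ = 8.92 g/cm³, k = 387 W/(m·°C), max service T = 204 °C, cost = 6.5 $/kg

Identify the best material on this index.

alloy G

Screen on constraints: k ≥ 96.9 W/(m·K); max service T ≥ 192 °C; cost ≤ 300 $/kg. Survivors: alloy G, alloy H.
Putting every candidate on a common basis:
  alloy G: σ_y = 579.2 MPa, ρ = 19300 kg/m³
  alloy H: σ_y = 85.50 MPa, ρ = 8920 kg/m³
  alloy G: M = 3.60×10⁻³
  alloy H: M = 2.18×10⁻³
Highest index: alloy G.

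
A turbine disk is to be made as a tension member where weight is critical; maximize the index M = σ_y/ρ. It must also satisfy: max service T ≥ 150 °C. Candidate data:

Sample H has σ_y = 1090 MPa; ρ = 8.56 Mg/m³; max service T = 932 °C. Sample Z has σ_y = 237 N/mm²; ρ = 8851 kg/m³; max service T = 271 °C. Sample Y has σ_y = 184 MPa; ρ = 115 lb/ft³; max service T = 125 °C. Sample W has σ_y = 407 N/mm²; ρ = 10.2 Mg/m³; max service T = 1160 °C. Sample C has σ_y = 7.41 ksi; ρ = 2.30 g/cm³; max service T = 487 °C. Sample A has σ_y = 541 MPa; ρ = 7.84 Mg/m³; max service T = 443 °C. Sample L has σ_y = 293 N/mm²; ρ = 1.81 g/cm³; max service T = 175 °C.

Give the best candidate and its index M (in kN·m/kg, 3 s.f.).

sample L, M = 162 kN·m/kg

Screen on constraints: max service T ≥ 150 °C. Survivors: sample H, sample Z, sample W, sample C, sample A, sample L.
Convert each candidate to consistent units, then evaluate M:
  sample H: σ_y = 1090 MPa, ρ = 8560 kg/m³
  sample Z: σ_y = 237.0 MPa, ρ = 8851 kg/m³
  sample W: σ_y = 407.0 MPa, ρ = 10200 kg/m³
  sample C: σ_y = 51.09 MPa, ρ = 2300 kg/m³
  sample A: σ_y = 541.0 MPa, ρ = 7840 kg/m³
  sample L: σ_y = 293.0 MPa, ρ = 1810 kg/m³
  sample L: M = 162 kN·m/kg
  sample H: M = 127 kN·m/kg
  sample A: M = 69.0 kN·m/kg
  sample W: M = 39.9 kN·m/kg
  sample Z: M = 26.8 kN·m/kg
  sample C: M = 22.2 kN·m/kg
Highest index: sample L.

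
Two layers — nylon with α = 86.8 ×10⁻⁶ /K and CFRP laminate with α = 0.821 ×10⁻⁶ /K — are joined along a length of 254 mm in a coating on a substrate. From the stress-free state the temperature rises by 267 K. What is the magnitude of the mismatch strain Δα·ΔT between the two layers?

0.0230

Δα = |86.8 − 0.821|×10⁻⁶/K = 86.0×10⁻⁶/K.
Mismatch strain = Δα·ΔT = 86.0×10⁻⁶ × 267.0 = 0.0230.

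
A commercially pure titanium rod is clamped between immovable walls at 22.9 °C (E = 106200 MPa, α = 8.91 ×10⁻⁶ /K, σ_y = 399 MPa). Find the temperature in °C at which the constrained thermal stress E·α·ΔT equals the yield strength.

E = 106200 MPa = 106.2 GPa.
E·α·ΔT = 399.0 MPa ⇒ ΔT = 399.0 / (106.2×10³ × 8.91×10⁻⁶) = 421.7 K.
T = 22.9 + 421.7 = 444.6 °C.

445 °C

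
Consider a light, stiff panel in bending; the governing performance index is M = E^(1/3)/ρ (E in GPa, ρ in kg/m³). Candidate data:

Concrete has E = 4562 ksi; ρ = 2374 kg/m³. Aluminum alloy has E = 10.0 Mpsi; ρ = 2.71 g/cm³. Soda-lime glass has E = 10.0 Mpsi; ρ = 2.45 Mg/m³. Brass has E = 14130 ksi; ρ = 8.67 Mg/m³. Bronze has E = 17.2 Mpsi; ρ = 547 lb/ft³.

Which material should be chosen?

soda-lime glass

Putting every candidate on a common basis:
  concrete: E = 31.45 GPa, ρ = 2374 kg/m³
  aluminum alloy: E = 68.95 GPa, ρ = 2710 kg/m³
  soda-lime glass: E = 68.95 GPa, ρ = 2450 kg/m³
  brass: E = 97.42 GPa, ρ = 8670 kg/m³
  bronze: E = 118.6 GPa, ρ = 8762 kg/m³
  soda-lime glass: M = 1.67×10⁻³
  aluminum alloy: M = 1.51×10⁻³
  concrete: M = 1.33×10⁻³
  bronze: M = 0.561×10⁻³
  brass: M = 0.531×10⁻³
Highest index: soda-lime glass.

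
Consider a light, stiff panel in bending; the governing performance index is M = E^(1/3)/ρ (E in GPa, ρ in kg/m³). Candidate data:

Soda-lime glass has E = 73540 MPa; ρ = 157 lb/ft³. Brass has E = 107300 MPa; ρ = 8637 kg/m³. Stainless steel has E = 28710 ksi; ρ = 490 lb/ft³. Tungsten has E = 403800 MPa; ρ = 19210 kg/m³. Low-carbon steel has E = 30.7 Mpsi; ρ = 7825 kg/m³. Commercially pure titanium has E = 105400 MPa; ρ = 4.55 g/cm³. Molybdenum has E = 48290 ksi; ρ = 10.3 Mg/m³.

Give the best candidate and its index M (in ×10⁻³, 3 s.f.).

Putting every candidate on a common basis:
  soda-lime glass: E = 73.54 GPa, ρ = 2515 kg/m³
  brass: E = 107.3 GPa, ρ = 8637 kg/m³
  stainless steel: E = 197.9 GPa, ρ = 7849 kg/m³
  tungsten: E = 403.8 GPa, ρ = 19210 kg/m³
  low-carbon steel: E = 211.7 GPa, ρ = 7825 kg/m³
  commercially pure titanium: E = 105.4 GPa, ρ = 4550 kg/m³
  molybdenum: E = 332.9 GPa, ρ = 10300 kg/m³
  soda-lime glass: M = 1.67×10⁻³
  commercially pure titanium: M = 1.04×10⁻³
  low-carbon steel: M = 0.762×10⁻³
  stainless steel: M = 0.743×10⁻³
  molybdenum: M = 0.673×10⁻³
  brass: M = 0.550×10⁻³
  tungsten: M = 0.385×10⁻³
Highest index: soda-lime glass.

soda-lime glass, M = 1.67×10⁻³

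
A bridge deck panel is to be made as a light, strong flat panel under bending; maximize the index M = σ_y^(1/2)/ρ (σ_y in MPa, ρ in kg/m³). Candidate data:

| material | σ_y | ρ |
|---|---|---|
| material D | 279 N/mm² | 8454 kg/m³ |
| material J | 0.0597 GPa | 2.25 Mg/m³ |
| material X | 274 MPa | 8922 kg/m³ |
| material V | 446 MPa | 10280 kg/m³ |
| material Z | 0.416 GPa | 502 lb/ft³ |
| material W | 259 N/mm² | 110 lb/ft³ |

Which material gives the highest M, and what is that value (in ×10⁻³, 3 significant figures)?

material W, M = 9.13×10⁻³

After converting to SI:
  material D: σ_y = 279.0 MPa, ρ = 8454 kg/m³
  material J: σ_y = 59.70 MPa, ρ = 2250 kg/m³
  material X: σ_y = 274.0 MPa, ρ = 8922 kg/m³
  material V: σ_y = 446.0 MPa, ρ = 10280 kg/m³
  material Z: σ_y = 416.0 MPa, ρ = 8041 kg/m³
  material W: σ_y = 259.0 MPa, ρ = 1762 kg/m³
  material W: M = 9.13×10⁻³
  material J: M = 3.43×10⁻³
  material Z: M = 2.54×10⁻³
  material V: M = 2.05×10⁻³
  material D: M = 1.98×10⁻³
  material X: M = 1.86×10⁻³
The maximum is for material W.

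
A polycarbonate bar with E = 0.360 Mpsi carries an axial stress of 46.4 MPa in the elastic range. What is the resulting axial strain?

0.0187

E = 0.360 Mpsi = 2.482 GPa = 2482 MPa.
ε = σ/E = 46.4 / 2482 = 0.0187.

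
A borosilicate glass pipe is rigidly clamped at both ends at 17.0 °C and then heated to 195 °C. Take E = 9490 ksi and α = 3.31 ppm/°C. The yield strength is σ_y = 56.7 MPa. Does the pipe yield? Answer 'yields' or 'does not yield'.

does not yield

E = 9490 ksi = 65.43 GPa.
ΔT = 178.0 K. Constrained thermal stress σ = E·α·ΔT = 65.43×10³ MPa × 3.31×10⁻⁶ × 178.0 = 38.6 MPa (compressive).
Compare to σ_y = 56.7 MPa: σ < σ_y, so it does not yield.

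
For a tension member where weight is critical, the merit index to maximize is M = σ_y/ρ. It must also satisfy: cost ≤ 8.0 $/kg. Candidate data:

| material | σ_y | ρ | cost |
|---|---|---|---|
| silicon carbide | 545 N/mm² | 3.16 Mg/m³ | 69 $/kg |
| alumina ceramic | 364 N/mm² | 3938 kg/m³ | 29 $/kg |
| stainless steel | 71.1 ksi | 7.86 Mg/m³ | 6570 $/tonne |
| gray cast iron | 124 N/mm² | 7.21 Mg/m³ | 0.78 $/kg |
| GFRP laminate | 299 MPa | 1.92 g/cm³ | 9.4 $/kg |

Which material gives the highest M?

stainless steel

Screen on constraints: cost ≤ 8.0 $/kg. Survivors: stainless steel, gray cast iron.
Convert each candidate to consistent units, then evaluate M:
  stainless steel: σ_y = 490.2 MPa, ρ = 7860 kg/m³
  gray cast iron: σ_y = 124.0 MPa, ρ = 7210 kg/m³
  stainless steel: M = 62.4 kN·m/kg
  gray cast iron: M = 17.2 kN·m/kg
Stainless steel ranks first.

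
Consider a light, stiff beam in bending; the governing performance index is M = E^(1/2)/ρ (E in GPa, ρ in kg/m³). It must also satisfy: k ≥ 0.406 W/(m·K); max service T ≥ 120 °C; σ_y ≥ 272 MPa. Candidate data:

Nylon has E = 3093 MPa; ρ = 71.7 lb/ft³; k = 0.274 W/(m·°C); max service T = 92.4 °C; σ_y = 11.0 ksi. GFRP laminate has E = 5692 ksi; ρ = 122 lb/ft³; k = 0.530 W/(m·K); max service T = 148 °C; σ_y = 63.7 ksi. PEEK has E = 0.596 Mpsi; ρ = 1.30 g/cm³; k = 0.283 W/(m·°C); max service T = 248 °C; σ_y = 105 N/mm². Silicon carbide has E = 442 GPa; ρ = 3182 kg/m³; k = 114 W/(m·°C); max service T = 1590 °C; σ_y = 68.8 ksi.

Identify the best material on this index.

silicon carbide

Screen on constraints: k ≥ 0.406 W/(m·K); max service T ≥ 120 °C; σ_y ≥ 272 MPa. Survivors: GFRP laminate, silicon carbide.
After converting to SI:
  GFRP laminate: E = 39.24 GPa, ρ = 1954 kg/m³
  silicon carbide: E = 442.0 GPa, ρ = 3182 kg/m³
  silicon carbide: M = 6.61×10⁻³
  GFRP laminate: M = 3.21×10⁻³
Silicon carbide ranks first.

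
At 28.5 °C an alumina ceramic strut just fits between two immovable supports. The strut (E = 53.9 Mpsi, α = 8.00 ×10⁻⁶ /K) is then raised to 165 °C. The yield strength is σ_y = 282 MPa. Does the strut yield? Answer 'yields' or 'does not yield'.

yields

E = 53.9 Mpsi = 371.6 GPa.
ΔT = 136.5 K. Constrained thermal stress σ = E·α·ΔT = 371.6×10³ MPa × 8.00×10⁻⁶ × 136.5 = 406 MPa (compressive).
Compare to σ_y = 282 MPa: σ ≥ σ_y, so it yields.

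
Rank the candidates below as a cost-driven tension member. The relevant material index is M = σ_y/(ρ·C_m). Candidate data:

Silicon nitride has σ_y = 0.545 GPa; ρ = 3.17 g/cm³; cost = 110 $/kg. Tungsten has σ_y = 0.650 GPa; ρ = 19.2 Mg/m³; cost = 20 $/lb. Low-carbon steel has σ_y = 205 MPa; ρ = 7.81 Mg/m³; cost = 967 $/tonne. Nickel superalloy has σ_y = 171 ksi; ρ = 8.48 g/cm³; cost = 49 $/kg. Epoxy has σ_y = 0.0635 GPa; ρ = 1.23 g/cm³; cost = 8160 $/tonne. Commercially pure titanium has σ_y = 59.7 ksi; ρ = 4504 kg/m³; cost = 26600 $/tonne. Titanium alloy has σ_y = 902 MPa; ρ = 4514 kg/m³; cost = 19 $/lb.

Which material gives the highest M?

low-carbon steel

Putting every candidate on a common basis:
  silicon nitride: σ_y = 545.0 MPa, ρ = 3170 kg/m³, cost = 110.0 $/kg
  tungsten: σ_y = 650.0 MPa, ρ = 19200 kg/m³, cost = 44.09 $/kg
  low-carbon steel: σ_y = 205.0 MPa, ρ = 7810 kg/m³, cost = 0.9670 $/kg
  nickel superalloy: σ_y = 1179 MPa, ρ = 8480 kg/m³, cost = 49.00 $/kg
  epoxy: σ_y = 63.50 MPa, ρ = 1230 kg/m³, cost = 8.160 $/kg
  commercially pure titanium: σ_y = 411.6 MPa, ρ = 4504 kg/m³, cost = 26.60 $/kg
  titanium alloy: σ_y = 902.0 MPa, ρ = 4514 kg/m³, cost = 41.89 $/kg
  low-carbon steel: M = 27.1 kN·m per $
  epoxy: M = 6.33 kN·m per $
  titanium alloy: M = 4.77 kN·m per $
  commercially pure titanium: M = 3.44 kN·m per $
  nickel superalloy: M = 2.84 kN·m per $
  silicon nitride: M = 1.56 kN·m per $
  tungsten: M = 0.768 kN·m per $
Highest index: low-carbon steel.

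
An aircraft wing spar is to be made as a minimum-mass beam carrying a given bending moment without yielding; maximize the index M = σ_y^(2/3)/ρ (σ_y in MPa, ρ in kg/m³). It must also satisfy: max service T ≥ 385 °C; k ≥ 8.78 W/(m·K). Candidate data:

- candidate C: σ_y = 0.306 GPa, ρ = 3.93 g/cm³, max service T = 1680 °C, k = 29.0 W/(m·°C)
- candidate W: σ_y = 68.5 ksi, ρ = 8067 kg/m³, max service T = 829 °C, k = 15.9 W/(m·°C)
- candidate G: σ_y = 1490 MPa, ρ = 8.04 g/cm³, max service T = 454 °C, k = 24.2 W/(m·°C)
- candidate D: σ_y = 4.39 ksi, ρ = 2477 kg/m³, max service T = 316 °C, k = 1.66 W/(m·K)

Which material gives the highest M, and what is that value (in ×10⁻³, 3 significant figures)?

Screen on constraints: max service T ≥ 385 °C; k ≥ 8.78 W/(m·K). Survivors: candidate C, candidate W, candidate G.
In SI units:
  candidate C: σ_y = 306.0 MPa, ρ = 3930 kg/m³
  candidate W: σ_y = 472.3 MPa, ρ = 8067 kg/m³
  candidate G: σ_y = 1490 MPa, ρ = 8040 kg/m³
  candidate G: M = 16.2×10⁻³
  candidate C: M = 11.6×10⁻³
  candidate W: M = 7.52×10⁻³
The maximum is for candidate G.

candidate G, M = 16.2×10⁻³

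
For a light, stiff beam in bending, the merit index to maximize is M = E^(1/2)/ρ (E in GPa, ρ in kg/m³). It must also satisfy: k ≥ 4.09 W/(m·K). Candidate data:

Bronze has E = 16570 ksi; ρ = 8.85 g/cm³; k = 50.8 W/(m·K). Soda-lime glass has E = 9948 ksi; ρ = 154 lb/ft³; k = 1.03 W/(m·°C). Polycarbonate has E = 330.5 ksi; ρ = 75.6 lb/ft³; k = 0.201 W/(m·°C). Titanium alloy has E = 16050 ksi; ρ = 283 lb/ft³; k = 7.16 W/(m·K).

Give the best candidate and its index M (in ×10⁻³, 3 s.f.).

titanium alloy, M = 2.32×10⁻³

Screen on constraints: k ≥ 4.09 W/(m·K). Survivors: bronze, titanium alloy.
Putting every candidate on a common basis:
  bronze: E = 114.2 GPa, ρ = 8850 kg/m³
  titanium alloy: E = 110.7 GPa, ρ = 4533 kg/m³
  titanium alloy: M = 2.32×10⁻³
  bronze: M = 1.21×10⁻³
Highest index: titanium alloy.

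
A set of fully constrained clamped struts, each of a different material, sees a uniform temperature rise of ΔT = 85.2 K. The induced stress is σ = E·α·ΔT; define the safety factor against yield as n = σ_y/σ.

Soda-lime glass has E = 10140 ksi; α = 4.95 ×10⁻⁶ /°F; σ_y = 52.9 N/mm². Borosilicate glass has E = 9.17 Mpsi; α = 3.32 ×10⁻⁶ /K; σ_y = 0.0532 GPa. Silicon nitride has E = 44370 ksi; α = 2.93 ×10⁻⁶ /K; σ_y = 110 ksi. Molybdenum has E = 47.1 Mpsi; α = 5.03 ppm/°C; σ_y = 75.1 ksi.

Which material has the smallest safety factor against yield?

With everything in SI (GPa, ×10⁻⁶/K, MPa):
  soda-lime glass: E = 69.91, α = 8.91, σ_y = 52.90 → σ = 53.1 MPa, n = 0.997
  borosilicate glass: E = 63.22, α = 3.32, σ_y = 53.20 → σ = 17.9 MPa, n = 2.97
  silicon nitride: E = 305.9, α = 2.93, σ_y = 758.4 → σ = 76.4 MPa, n = 9.93
  molybdenum: E = 324.7, α = 5.03, σ_y = 517.8 → σ = 139 MPa, n = 3.72
Soda-lime glass has the lowest safety factor, n = 0.997.

soda-lime glass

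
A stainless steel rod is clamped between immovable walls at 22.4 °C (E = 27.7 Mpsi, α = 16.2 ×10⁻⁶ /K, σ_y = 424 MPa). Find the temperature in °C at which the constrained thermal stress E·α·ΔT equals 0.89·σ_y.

144 °C

E = 27.7 Mpsi = 191.0 GPa.
E·α·ΔT = 377.4 MPa ⇒ ΔT = 377.4 / (191.0×10³ × 16.2×10⁻⁶) = 122.0 K.
T = 22.4 + 122.0 = 144.4 °C.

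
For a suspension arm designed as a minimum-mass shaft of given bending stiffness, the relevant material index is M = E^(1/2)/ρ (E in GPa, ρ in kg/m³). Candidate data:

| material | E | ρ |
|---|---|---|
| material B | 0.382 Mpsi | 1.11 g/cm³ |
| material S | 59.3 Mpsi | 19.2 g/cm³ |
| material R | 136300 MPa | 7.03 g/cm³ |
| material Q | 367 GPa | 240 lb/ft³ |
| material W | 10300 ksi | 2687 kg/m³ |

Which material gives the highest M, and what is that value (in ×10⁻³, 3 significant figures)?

material Q, M = 4.98×10⁻³

Normalizing units and computing the index:
  material B: E = 2.634 GPa, ρ = 1110 kg/m³
  material S: E = 408.9 GPa, ρ = 19200 kg/m³
  material R: E = 136.3 GPa, ρ = 7030 kg/m³
  material Q: E = 367.0 GPa, ρ = 3844 kg/m³
  material W: E = 71.02 GPa, ρ = 2687 kg/m³
  material Q: M = 4.98×10⁻³
  material W: M = 3.14×10⁻³
  material R: M = 1.66×10⁻³
  material B: M = 1.46×10⁻³
  material S: M = 1.05×10⁻³
Material Q has the largest M.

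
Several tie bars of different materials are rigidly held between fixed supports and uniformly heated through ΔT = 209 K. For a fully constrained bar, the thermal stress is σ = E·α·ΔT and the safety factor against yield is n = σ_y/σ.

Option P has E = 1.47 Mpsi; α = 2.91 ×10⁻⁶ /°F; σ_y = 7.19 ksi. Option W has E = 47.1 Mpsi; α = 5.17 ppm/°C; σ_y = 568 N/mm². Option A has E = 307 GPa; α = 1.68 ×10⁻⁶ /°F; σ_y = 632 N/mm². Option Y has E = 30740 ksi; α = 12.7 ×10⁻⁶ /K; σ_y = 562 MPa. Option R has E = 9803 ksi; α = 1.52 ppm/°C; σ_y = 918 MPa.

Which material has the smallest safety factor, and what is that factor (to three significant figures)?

option Y, n = 0.999

Converting E to GPa, α to ×10⁻⁶/K, σ_y to MPa, then σ and n for each:
  option P: E = 10.14, α = 5.24, σ_y = 49.57 → σ = 11.1 MPa, n = 4.47
  option W: E = 324.7, α = 5.17, σ_y = 568.0 → σ = 351 MPa, n = 1.62
  option A: E = 307.0, α = 3.02, σ_y = 632.0 → σ = 194 MPa, n = 3.26
  option Y: E = 211.9, α = 12.7, σ_y = 562.0 → σ = 563 MPa, n = 0.999
  option R: E = 67.59, α = 1.52, σ_y = 918.0 → σ = 21.5 MPa, n = 42.8
Option Y has the lowest safety factor, n = 0.999.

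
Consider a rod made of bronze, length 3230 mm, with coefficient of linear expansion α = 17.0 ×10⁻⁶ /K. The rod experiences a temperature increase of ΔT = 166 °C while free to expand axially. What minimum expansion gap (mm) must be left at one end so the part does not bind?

ΔL = α·L₀·ΔT = 17.0×10⁻⁶ × 3230 mm × 166.0 K = 9.12 mm.

9.12 mm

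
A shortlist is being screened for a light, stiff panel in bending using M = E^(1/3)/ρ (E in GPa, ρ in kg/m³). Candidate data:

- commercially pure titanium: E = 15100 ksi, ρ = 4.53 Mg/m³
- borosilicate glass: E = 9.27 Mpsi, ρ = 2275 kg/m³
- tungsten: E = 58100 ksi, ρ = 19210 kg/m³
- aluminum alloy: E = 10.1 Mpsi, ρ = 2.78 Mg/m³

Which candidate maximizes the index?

borosilicate glass

Putting every candidate on a common basis:
  commercially pure titanium: E = 104.1 GPa, ρ = 4530 kg/m³
  borosilicate glass: E = 63.91 GPa, ρ = 2275 kg/m³
  tungsten: E = 400.6 GPa, ρ = 19210 kg/m³
  aluminum alloy: E = 69.64 GPa, ρ = 2780 kg/m³
  borosilicate glass: M = 1.76×10⁻³
  aluminum alloy: M = 1.48×10⁻³
  commercially pure titanium: M = 1.04×10⁻³
  tungsten: M = 0.384×10⁻³
Borosilicate glass ranks first.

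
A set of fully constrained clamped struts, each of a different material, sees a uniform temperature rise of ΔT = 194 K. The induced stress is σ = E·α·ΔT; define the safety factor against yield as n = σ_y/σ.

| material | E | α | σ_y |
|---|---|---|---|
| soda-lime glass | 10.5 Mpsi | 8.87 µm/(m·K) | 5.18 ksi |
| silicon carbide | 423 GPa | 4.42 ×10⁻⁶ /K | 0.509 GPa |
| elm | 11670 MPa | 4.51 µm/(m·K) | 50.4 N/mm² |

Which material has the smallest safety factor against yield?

Converting E to GPa, α to ×10⁻⁶/K, σ_y to MPa, then σ and n for each:
  soda-lime glass: E = 72.39, α = 8.87, σ_y = 35.71 → σ = 125 MPa, n = 0.287
  silicon carbide: E = 423.0, α = 4.42, σ_y = 509.0 → σ = 363 MPa, n = 1.40
  elm: E = 11.67, α = 4.51, σ_y = 50.40 → σ = 10.2 MPa, n = 4.94
Smallest n: soda-lime glass with n = 0.287.

soda-lime glass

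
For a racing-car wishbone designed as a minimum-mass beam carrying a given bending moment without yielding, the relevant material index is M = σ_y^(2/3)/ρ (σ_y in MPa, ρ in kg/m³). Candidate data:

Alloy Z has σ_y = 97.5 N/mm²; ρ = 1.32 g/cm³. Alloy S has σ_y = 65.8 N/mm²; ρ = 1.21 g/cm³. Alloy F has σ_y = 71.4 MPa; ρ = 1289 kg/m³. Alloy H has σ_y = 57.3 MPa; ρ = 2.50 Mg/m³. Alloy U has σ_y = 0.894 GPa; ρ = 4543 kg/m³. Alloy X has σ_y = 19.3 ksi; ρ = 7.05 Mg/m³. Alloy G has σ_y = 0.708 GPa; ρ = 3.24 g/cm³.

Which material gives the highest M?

In SI units:
  alloy Z: σ_y = 97.50 MPa, ρ = 1320 kg/m³
  alloy S: σ_y = 65.80 MPa, ρ = 1210 kg/m³
  alloy F: σ_y = 71.40 MPa, ρ = 1289 kg/m³
  alloy H: σ_y = 57.30 MPa, ρ = 2500 kg/m³
  alloy U: σ_y = 894.0 MPa, ρ = 4543 kg/m³
  alloy X: σ_y = 133.1 MPa, ρ = 7050 kg/m³
  alloy G: σ_y = 708.0 MPa, ρ = 3240 kg/m³
  alloy G: M = 24.5×10⁻³
  alloy U: M = 20.4×10⁻³
  alloy Z: M = 16.0×10⁻³
  alloy S: M = 13.5×10⁻³
  alloy F: M = 13.4×10⁻³
  alloy H: M = 5.95×10⁻³
  alloy X: M = 3.70×10⁻³
Alloy G ranks first.

alloy G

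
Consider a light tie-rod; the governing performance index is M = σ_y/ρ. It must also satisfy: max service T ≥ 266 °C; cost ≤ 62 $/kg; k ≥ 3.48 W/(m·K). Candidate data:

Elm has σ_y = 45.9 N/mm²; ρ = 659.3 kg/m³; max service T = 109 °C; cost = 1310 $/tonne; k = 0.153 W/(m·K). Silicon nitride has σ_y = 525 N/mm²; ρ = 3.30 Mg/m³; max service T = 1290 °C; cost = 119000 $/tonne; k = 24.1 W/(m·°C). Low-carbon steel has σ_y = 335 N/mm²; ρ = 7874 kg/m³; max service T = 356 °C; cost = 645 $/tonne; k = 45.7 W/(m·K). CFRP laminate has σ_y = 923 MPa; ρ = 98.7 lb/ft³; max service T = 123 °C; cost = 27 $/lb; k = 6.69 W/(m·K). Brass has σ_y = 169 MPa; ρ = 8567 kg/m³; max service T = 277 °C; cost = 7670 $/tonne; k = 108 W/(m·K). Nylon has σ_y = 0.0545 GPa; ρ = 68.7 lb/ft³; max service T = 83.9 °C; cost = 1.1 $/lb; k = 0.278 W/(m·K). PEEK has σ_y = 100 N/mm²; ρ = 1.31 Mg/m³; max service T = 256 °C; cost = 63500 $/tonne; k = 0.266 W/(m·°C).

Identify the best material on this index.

low-carbon steel

Screen on constraints: max service T ≥ 266 °C; cost ≤ 62 $/kg; k ≥ 3.48 W/(m·K). Survivors: low-carbon steel, brass.
In SI units:
  low-carbon steel: σ_y = 335.0 MPa, ρ = 7874 kg/m³
  brass: σ_y = 169.0 MPa, ρ = 8567 kg/m³
  low-carbon steel: M = 42.5 kN·m/kg
  brass: M = 19.7 kN·m/kg
Highest index: low-carbon steel.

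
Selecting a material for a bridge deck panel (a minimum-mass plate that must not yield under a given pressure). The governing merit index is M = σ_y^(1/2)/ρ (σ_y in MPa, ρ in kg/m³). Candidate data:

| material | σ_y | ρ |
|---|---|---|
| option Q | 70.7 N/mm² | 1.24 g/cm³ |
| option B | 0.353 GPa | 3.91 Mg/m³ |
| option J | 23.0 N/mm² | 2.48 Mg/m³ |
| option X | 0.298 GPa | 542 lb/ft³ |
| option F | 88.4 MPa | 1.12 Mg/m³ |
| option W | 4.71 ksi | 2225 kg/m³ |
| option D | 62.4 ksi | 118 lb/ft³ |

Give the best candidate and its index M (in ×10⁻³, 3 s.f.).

Normalizing units and computing the index:
  option Q: σ_y = 70.70 MPa, ρ = 1240 kg/m³
  option B: σ_y = 353.0 MPa, ρ = 3910 kg/m³
  option J: σ_y = 23.00 MPa, ρ = 2480 kg/m³
  option X: σ_y = 298.0 MPa, ρ = 8682 kg/m³
  option F: σ_y = 88.40 MPa, ρ = 1120 kg/m³
  option W: σ_y = 32.47 MPa, ρ = 2225 kg/m³
  option D: σ_y = 430.2 MPa, ρ = 1890 kg/m³
  option D: M = 11.0×10⁻³
  option F: M = 8.39×10⁻³
  option Q: M = 6.78×10⁻³
  option B: M = 4.81×10⁻³
  option W: M = 2.56×10⁻³
  option X: M = 1.99×10⁻³
  option J: M = 1.93×10⁻³
Option D has the largest M.

option D, M = 11.0×10⁻³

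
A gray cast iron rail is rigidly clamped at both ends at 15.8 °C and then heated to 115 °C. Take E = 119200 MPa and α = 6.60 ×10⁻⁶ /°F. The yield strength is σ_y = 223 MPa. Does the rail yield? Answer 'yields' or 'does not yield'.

does not yield

E = 119200 MPa = 119.2 GPa.
α = 6.60×10⁻⁶/°F × 9/5 = 11.9×10⁻⁶/K.
ΔT = 99.20 K. Constrained thermal stress σ = E·α·ΔT = 119.2×10³ MPa × 11.9×10⁻⁶ × 99.20 = 140 MPa (compressive).
Compare to σ_y = 223 MPa: σ < σ_y, so it does not yield.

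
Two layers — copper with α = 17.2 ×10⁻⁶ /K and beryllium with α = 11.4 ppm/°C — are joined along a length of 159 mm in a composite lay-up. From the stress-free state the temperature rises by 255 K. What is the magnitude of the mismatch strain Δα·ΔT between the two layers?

1.48×10⁻³

Δα = |17.2 − 11.4|×10⁻⁶/K = 5.80×10⁻⁶/K.
Mismatch strain = Δα·ΔT = 5.80×10⁻⁶ × 255.0 = 1.48×10⁻³.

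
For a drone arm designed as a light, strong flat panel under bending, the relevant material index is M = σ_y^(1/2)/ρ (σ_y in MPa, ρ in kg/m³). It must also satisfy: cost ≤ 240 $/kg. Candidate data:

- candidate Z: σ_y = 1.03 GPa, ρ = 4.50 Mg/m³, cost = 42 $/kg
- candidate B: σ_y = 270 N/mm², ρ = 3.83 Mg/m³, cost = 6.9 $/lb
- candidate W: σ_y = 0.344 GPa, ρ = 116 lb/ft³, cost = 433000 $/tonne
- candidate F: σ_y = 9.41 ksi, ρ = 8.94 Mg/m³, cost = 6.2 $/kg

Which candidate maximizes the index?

candidate Z

Screen on constraints: cost ≤ 240 $/kg. Survivors: candidate Z, candidate B, candidate F.
Convert each candidate to consistent units, then evaluate M:
  candidate Z: σ_y = 1030 MPa, ρ = 4500 kg/m³
  candidate B: σ_y = 270.0 MPa, ρ = 3830 kg/m³
  candidate F: σ_y = 64.88 MPa, ρ = 8940 kg/m³
  candidate Z: M = 7.13×10⁻³
  candidate B: M = 4.29×10⁻³
  candidate F: M = 0.901×10⁻³
Candidate Z has the largest M.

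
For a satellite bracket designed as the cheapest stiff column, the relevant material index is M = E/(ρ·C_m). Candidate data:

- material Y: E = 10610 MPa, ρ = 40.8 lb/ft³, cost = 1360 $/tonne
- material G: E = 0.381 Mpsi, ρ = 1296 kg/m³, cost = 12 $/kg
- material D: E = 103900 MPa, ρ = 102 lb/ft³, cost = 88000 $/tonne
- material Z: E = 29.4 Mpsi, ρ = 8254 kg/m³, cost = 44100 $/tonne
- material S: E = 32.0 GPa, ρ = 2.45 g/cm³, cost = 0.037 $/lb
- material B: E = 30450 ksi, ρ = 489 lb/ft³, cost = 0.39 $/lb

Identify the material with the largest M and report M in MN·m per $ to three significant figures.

material S, M = 160 MN·m per $

Convert each candidate to consistent units, then evaluate M:
  material Y: E = 10.61 GPa, ρ = 653.6 kg/m³, cost = 1.360 $/kg
  material G: E = 2.627 GPa, ρ = 1296 kg/m³, cost = 12.00 $/kg
  material D: E = 103.9 GPa, ρ = 1634 kg/m³, cost = 88.00 $/kg
  material Z: E = 202.7 GPa, ρ = 8254 kg/m³, cost = 44.10 $/kg
  material S: E = 32.00 GPa, ρ = 2450 kg/m³, cost = 0.08157 $/kg
  material B: E = 209.9 GPa, ρ = 7833 kg/m³, cost = 0.8598 $/kg
  material S: M = 160 MN·m per $
  material B: M = 31.2 MN·m per $
  material Y: M = 11.9 MN·m per $
  material D: M = 0.723 MN·m per $
  material Z: M = 0.557 MN·m per $
  material G: M = 0.169 MN·m per $
Material S has the largest M.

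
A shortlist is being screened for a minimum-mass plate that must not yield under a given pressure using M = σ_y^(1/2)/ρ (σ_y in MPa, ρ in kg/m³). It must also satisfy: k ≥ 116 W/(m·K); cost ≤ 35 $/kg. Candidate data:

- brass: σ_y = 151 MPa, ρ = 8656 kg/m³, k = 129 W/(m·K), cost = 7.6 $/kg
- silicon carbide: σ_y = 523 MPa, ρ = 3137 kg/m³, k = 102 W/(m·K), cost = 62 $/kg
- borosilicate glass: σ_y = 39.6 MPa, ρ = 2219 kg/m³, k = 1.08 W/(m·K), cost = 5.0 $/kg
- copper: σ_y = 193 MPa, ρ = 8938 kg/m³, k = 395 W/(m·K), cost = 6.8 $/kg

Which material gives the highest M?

Screen on constraints: k ≥ 116 W/(m·K); cost ≤ 35 $/kg. Survivors: brass, copper.
Computing M directly (units already consistent):
  copper: M = 1.55×10⁻³
  brass: M = 1.42×10⁻³
The maximum is for copper.

copper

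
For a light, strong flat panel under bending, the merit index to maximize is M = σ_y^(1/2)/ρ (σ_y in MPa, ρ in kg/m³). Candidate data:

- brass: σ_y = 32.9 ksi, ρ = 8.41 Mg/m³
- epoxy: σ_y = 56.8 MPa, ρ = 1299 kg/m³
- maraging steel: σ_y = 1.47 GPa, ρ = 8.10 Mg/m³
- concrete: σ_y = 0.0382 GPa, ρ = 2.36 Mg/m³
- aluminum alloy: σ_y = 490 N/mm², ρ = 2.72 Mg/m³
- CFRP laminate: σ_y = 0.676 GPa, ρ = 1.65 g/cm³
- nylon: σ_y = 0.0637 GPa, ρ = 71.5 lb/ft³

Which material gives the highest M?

Putting every candidate on a common basis:
  brass: σ_y = 226.8 MPa, ρ = 8410 kg/m³
  epoxy: σ_y = 56.80 MPa, ρ = 1299 kg/m³
  maraging steel: σ_y = 1470 MPa, ρ = 8100 kg/m³
  concrete: σ_y = 38.20 MPa, ρ = 2360 kg/m³
  aluminum alloy: σ_y = 490.0 MPa, ρ = 2720 kg/m³
  CFRP laminate: σ_y = 676.0 MPa, ρ = 1650 kg/m³
  nylon: σ_y = 63.70 MPa, ρ = 1145 kg/m³
  CFRP laminate: M = 15.8×10⁻³
  aluminum alloy: M = 8.14×10⁻³
  nylon: M = 6.97×10⁻³
  epoxy: M = 5.80×10⁻³
  maraging steel: M = 4.73×10⁻³
  concrete: M = 2.62×10⁻³
  brass: M = 1.79×10⁻³
Highest index: CFRP laminate.

CFRP laminate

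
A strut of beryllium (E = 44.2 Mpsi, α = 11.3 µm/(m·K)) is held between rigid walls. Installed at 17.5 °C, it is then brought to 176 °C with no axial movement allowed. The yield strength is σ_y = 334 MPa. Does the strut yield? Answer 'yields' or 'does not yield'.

E = 44.2 Mpsi = 304.7 GPa.
ΔT = 158.5 K. Constrained thermal stress σ = E·α·ΔT = 304.7×10³ MPa × 11.3×10⁻⁶ × 158.5 = 546 MPa (compressive).
Compare to σ_y = 334 MPa: σ ≥ σ_y, so it yields.

yields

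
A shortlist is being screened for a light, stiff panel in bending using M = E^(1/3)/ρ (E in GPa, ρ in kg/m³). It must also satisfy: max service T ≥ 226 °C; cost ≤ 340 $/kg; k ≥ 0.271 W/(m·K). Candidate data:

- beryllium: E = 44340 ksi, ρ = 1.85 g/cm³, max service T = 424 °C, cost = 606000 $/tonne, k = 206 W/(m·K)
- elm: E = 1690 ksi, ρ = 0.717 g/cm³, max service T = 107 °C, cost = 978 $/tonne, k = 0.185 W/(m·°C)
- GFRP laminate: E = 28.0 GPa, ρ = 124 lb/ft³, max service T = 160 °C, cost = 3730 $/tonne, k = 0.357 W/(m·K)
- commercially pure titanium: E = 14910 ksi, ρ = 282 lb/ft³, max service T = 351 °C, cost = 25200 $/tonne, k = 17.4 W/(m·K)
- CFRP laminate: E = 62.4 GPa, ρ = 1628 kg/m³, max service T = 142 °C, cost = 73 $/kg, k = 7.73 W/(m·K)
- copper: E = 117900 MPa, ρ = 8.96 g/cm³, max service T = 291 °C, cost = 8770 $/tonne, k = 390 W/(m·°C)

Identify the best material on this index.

commercially pure titanium

Screen on constraints: max service T ≥ 226 °C; cost ≤ 340 $/kg; k ≥ 0.271 W/(m·K). Survivors: commercially pure titanium, copper.
After converting to SI:
  commercially pure titanium: E = 102.8 GPa, ρ = 4517 kg/m³
  copper: E = 117.9 GPa, ρ = 8960 kg/m³
  commercially pure titanium: M = 1.04×10⁻³
  copper: M = 0.547×10⁻³
Highest index: commercially pure titanium.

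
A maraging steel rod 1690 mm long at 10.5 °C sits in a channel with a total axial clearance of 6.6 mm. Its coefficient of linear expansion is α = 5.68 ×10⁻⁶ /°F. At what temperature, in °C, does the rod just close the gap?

α = 5.68×10⁻⁶/°F × 9/5 = 10.2×10⁻⁶/K.
α·L₀·ΔT = 6.6 mm ⇒ ΔT = 6.6 / (10.2×10⁻⁶ × 1690.0) = 382.0 K.
T = 10.5 + 382.0 = 392.5 °C.

392 °C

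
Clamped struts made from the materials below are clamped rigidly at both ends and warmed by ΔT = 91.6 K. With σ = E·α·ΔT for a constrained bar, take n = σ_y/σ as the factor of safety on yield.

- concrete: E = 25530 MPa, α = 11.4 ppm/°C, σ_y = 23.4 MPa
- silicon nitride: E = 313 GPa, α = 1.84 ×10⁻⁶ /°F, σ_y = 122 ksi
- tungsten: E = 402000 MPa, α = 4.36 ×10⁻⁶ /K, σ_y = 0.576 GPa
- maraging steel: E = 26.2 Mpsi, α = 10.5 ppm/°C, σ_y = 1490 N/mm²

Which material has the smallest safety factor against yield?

With everything in SI (GPa, ×10⁻⁶/K, MPa):
  concrete: E = 25.53, α = 11.4, σ_y = 23.40 → σ = 26.7 MPa, n = 0.878
  silicon nitride: E = 313.0, α = 3.31, σ_y = 841.2 → σ = 95.0 MPa, n = 8.86
  tungsten: E = 402.0, α = 4.36, σ_y = 576.0 → σ = 161 MPa, n = 3.59
  maraging steel: E = 180.6, α = 10.5, σ_y = 1490 → σ = 174 MPa, n = 8.58
Concrete has the lowest safety factor, n = 0.878.

concrete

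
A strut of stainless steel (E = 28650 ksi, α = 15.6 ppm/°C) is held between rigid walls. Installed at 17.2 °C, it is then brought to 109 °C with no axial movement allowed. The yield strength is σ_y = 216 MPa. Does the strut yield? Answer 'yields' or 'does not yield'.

E = 28650 ksi = 197.5 GPa.
ΔT = 91.80 K. Constrained thermal stress σ = E·α·ΔT = 197.5×10³ MPa × 15.6×10⁻⁶ × 91.80 = 283 MPa (compressive).
Compare to σ_y = 216 MPa: σ ≥ σ_y, so it yields.

yields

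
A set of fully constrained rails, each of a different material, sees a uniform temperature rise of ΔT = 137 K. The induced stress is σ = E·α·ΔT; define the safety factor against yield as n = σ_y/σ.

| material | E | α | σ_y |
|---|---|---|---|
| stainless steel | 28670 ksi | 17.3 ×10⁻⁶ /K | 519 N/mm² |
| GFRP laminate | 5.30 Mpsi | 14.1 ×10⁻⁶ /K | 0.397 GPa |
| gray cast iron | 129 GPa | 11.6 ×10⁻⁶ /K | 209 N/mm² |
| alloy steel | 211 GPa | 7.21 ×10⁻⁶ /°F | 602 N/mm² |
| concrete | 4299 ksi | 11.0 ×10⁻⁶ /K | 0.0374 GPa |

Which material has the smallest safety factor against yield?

concrete

With everything in SI (GPa, ×10⁻⁶/K, MPa):
  stainless steel: E = 197.7, α = 17.3, σ_y = 519.0 → σ = 469 MPa, n = 1.11
  GFRP laminate: E = 36.54, α = 14.1, σ_y = 397.0 → σ = 70.6 MPa, n = 5.62
  gray cast iron: E = 129.0, α = 11.6, σ_y = 209.0 → σ = 205 MPa, n = 1.02
  alloy steel: E = 211.0, α = 13.0, σ_y = 602.0 → σ = 375 MPa, n = 1.60
  concrete: E = 29.64, α = 11.0, σ_y = 37.40 → σ = 44.7 MPa, n = 0.837
Smallest n: concrete with n = 0.837.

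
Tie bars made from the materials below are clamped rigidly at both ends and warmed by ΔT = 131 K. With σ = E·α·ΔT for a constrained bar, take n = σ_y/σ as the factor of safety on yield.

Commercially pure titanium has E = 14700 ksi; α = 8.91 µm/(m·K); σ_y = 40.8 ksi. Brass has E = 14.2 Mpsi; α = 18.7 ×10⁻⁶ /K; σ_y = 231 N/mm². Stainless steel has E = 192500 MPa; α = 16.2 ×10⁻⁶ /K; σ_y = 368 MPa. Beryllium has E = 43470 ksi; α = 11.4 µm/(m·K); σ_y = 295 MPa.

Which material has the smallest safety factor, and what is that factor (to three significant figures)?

In consistent units (E in GPa, α in ×10⁻⁶/K, σ_y in MPa):
  commercially pure titanium: E = 101.4, α = 8.91, σ_y = 281.3 → σ = 118 MPa, n = 2.38
  brass: E = 97.91, α = 18.7, σ_y = 231.0 → σ = 240 MPa, n = 0.963
  stainless steel: E = 192.5, α = 16.2, σ_y = 368.0 → σ = 409 MPa, n = 0.901
  beryllium: E = 299.7, α = 11.4, σ_y = 295.0 → σ = 448 MPa, n = 0.659
The minimum is beryllium at n = 0.659.

beryllium, n = 0.659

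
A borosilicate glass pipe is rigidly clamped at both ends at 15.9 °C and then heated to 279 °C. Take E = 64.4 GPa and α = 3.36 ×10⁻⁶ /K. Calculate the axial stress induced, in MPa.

ΔT = 263.1 K. Constrained thermal stress σ = E·α·ΔT = 64.40×10³ MPa × 3.36×10⁻⁶ × 263.1 = 56.9 MPa (compressive).

56.9 MPa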